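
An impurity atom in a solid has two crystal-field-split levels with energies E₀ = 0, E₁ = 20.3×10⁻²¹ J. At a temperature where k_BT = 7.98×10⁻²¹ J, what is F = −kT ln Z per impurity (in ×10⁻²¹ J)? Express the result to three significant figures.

Eᵢ/kT = 0, 2.5439.
Z = Σ e^(−Eᵢ/kT) = e^(−0) + e^(−2.5439) = 1.0000 + 0.078559 = 1.0786.
F = −kT ln Z = −7.98 × ln(1.0786) = −7.98 × 0.075664 = -0.604 ×10⁻²¹ J.

-0.604 ×10⁻²¹ J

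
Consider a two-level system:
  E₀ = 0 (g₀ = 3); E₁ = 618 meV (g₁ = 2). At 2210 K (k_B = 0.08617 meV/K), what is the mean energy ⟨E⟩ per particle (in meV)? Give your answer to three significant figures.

15.6 meV

k_BT = 0.08617 × 2210 K = 190.44 meV.
Eᵢ/kT = 0, 3.2451.
Z = Σ gᵢe^(−Eᵢ/kT) = 3·e^(−0) + 2·e^(−3.2451) = 3.0000 + 0.077929 = 3.0779.
⟨E⟩ = Σ Eᵢ gᵢe^(−Eᵢ/kT) / Z = (0·3.0000 + 618·0.077929) / 3.0779 = 15.6 meV.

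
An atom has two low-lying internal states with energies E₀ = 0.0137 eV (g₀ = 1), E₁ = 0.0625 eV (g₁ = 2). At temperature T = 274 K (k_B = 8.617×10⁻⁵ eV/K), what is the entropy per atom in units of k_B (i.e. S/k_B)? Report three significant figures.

0.643

k_BT = 8.617×10⁻⁵ × 274 K = 0.023611 eV.
Eᵢ/kT = 0.58024, 2.6471.
Z = Σ gᵢe^(−Eᵢ/kT) = 1·e^(−0.58024) + 2·e^(−2.6471) = 0.55976 + 0.14171 = 0.70147.
⟨E⟩ = Σ EᵢPᵢ = 0.023559 eV.
S/k_B = ln Z + ⟨E⟩/kT = ln(0.70147) + 0.023559/0.023611 = -0.35458 + 0.99780 = 0.643.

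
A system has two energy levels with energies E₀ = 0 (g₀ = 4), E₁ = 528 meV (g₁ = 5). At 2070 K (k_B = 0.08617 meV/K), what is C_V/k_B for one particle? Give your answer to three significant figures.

0.501

k_BT = 0.08617 × 2070 K = 178.37 meV.
Eᵢ/kT = 0, 2.9601.
Z = Σ gᵢe^(−Eᵢ/kT) = 4·e^(−0) + 5·e^(−2.9601) = 4.0000 + 0.25907 = 4.2591.
⟨E⟩ = 32.117 meV, ⟨E²⟩ = 16958 meV².
C_V/k_B = (⟨E²⟩ − ⟨E⟩²)/(kT)² = (16958 − 1031.5)/31816 = 0.501.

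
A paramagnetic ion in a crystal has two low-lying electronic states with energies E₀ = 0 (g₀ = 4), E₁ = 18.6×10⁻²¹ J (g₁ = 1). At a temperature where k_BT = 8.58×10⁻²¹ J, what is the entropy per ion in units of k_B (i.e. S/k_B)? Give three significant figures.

1.47

Eᵢ/kT = 0, 2.1678.
Z = Σ gᵢe^(−Eᵢ/kT) = 4·e^(−0) + 1·e^(−2.1678) = 4.0000 + 0.11443 = 4.1144.
⟨E⟩ = Σ EᵢPᵢ = 0.51730 ×10⁻²¹ J.
S/k_B = ln Z + ⟨E⟩/kT = ln(4.1144) + 0.51730/8.58 = 1.4145 + 0.060291 = 1.47.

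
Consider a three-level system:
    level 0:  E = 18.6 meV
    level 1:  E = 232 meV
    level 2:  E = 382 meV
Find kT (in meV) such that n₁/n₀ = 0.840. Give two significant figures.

n₁/n₀ = exp[−(E₁−E₀)/kT] = 0.840.
⇒ (E₁−E₀)/kT = ln(1/0.840) = ln(1.190) = 0.1740.
kT = 213.4 meV / 0.1740 = 1200 meV.

1200 meV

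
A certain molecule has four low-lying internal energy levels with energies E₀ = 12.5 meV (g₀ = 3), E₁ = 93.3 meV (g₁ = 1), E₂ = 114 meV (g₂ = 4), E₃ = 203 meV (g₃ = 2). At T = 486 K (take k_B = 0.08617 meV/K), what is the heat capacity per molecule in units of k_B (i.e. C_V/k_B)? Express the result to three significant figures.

k_BT = 0.08617 × 486 K = 41.879 meV.
Eᵢ/kT = 0.29848, 2.2278, 2.7221, 4.8473.
Z = Σ gᵢe^(−Eᵢ/kT) = 3·e^(−0.29848) + 1·e^(−2.2278) + 4·e^(−2.7221) + 2·e^(−4.8473) = 2.2258 + 0.10777 + 0.26295 + 0.015699 = 2.6122.
⟨E⟩ = 27.196 meV, ⟨E²⟩ = 2048.1 meV².
C_V/k_B = (⟨E²⟩ − ⟨E⟩²)/(kT)² = (2048.1 − 739.62)/1753.9 = 0.746.

0.746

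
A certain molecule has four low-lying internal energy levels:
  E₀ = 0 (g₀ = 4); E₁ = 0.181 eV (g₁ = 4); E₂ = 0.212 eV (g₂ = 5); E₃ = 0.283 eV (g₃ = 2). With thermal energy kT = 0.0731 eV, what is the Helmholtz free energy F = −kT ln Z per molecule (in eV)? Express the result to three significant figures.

-0.112 eV

Eᵢ/kT = 0, 2.4761, 2.9001, 3.8714.
Z = Σ gᵢe^(−Eᵢ/kT) = 4·e^(−0) + 4·e^(−2.4761) + 5·e^(−2.9001) + 2·e^(−3.8714) = 4.0000 + 0.33628 + 0.27509 + 0.041658 = 4.6530.
F = −kT ln Z = −0.0731 × ln(4.6530) = −0.0731 × 1.5375 = -0.112 eV.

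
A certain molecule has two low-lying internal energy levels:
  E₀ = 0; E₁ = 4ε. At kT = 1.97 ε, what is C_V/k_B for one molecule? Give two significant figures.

Eᵢ/kT = 0, 2.030.
Z = Σ e^(−Eᵢ/kT) = e^(−0) + e^(−2.030) = 1.000 + 0.1313 = 1.131.
⟨E⟩ = 0.4644 ε, ⟨E²⟩ = 1.857 ε².
C_V/k_B = (⟨E²⟩ − ⟨E⟩²)/(kT)² = (1.857 − 0.2157)/3.881 = 0.42.

0.42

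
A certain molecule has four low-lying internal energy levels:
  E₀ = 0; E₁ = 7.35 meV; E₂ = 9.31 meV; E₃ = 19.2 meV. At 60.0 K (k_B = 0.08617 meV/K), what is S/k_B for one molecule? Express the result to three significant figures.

k_BT = 0.08617 × 60.0 K = 5.1702 meV.
Eᵢ/kT = 0, 1.4216, 1.8007, 3.7136.
Z = Σ e^(−Eᵢ/kT) = e^(−0) + e^(−1.4216) + e^(−1.8007) + e^(−3.7136) = 1.0000 + 0.24133 + 0.16518 + 0.024390 = 1.4309.
⟨E⟩ = Σ EᵢPᵢ = 2.6416 meV.
S/k_B = ln Z + ⟨E⟩/kT = ln(1.4309) + 2.6416/5.1702 = 0.35830 + 0.51093 = 0.869.

0.869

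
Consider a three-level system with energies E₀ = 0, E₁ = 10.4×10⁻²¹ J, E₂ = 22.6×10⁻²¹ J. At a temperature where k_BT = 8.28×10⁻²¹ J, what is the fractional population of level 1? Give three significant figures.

Eᵢ/kT = 0, 1.2560, 2.7295.
Z = Σ e^(−Eᵢ/kT) = e^(−0) + e^(−1.2560) + e^(−2.7295) = 1.0000 + 0.28479 + 0.065252 = 1.3500.
P₁ = e^(−E₁/kT) / Z = 0.28479/1.3500 = 0.211.

0.211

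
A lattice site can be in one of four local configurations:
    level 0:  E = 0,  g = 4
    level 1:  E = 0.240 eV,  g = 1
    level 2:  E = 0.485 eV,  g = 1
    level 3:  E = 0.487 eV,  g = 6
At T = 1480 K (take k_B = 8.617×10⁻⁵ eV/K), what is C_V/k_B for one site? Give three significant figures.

0.605

k_BT = 8.617×10⁻⁵ × 1480 K = 0.12753 eV.
Eᵢ/kT = 0, 1.8819, 3.8030, 3.8187.
Z = Σ gᵢe^(−Eᵢ/kT) = 4·e^(−0) + 1·e^(−1.8819) + 1·e^(−3.8030) + 6·e^(−3.8187) = 4.0000 + 0.15230 + 0.022304 + 0.13174 = 4.3063.
⟨E⟩ = 0.025899 eV, ⟨E²⟩ = 0.010511 eV².
C_V/k_B = (⟨E²⟩ − ⟨E⟩²)/(kT)² = (0.010511 − 0.00067076)/0.016264 = 0.605.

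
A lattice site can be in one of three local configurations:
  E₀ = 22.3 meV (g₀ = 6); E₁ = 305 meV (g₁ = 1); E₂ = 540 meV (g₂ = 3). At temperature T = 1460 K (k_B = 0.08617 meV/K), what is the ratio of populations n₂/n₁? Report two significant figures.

0.46

k_BT = 0.08617 × 1460 K = 125.8 meV.
n₂/n₁ = (g₂/g₁) exp[−(E₂−E₁)/kT] = (3/1) × exp(−(235 meV)/(125.8 meV)) = (3/1) × exp(-1.868) = 0.46.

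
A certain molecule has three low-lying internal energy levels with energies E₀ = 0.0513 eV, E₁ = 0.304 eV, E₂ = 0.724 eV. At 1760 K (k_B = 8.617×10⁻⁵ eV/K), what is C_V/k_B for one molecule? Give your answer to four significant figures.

0.5374

k_BT = 8.617×10⁻⁵ × 1760 K = 0.151659 eV.
Eᵢ/kT = 0.338259, 2.00450, 4.77387.
Z = Σ e^(−Eᵢ/kT) = e^(−0.338259) + e^(−2.00450) + e^(−4.77387) = 0.713011 + 0.134728 + 0.00844762 = 0.856187.
⟨E⟩ = 0.0977016 eV, ⟨E²⟩ = 0.0219058 eV².
C_V/k_B = (⟨E²⟩ − ⟨E⟩²)/(kT)² = (0.0219058 − 0.00954560)/0.0230005 = 0.5374.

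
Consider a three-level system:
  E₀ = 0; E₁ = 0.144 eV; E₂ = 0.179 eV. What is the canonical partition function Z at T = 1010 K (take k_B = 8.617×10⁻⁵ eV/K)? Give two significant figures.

Z = 1.3

k_BT = 8.617×10⁻⁵ × 1010 K = 0.08703 eV.
Eᵢ/kT = 0, 1.655, 2.057.
Z = Σ e^(−Eᵢ/kT) = e^(−0) + e^(−1.655) + e^(−2.057) = 1.000 + 0.1911 + 0.1278 = 1.319.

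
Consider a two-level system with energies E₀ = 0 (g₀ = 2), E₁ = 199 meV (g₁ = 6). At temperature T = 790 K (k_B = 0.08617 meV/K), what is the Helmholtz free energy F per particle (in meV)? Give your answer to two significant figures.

k_BT = 0.08617 × 790 K = 68.07 meV.
Eᵢ/kT = 0, 2.923.
Z = Σ gᵢe^(−Eᵢ/kT) = 2·e^(−0) + 6·e^(−2.923) = 2.000 + 0.3226 = 2.323.
F = −kT ln Z = −68.07 × ln(2.323) = −68.07 × 0.8429 = -57 meV.

-57 meV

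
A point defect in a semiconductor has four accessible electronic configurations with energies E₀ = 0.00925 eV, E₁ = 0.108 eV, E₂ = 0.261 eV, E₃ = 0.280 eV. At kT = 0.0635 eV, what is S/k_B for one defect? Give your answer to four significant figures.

Eᵢ/kT = 0.145669, 1.70079, 4.11024, 4.40945.
Z = Σ e^(−Eᵢ/kT) = e^(−0.145669) + e^(−1.70079) + e^(−4.11024) + e^(−4.40945) = 0.864444 + 0.182539 + 0.0164038 + 0.0121619 = 1.07555.
⟨E⟩ = Σ EᵢPᵢ = 0.0329106 eV.
S/k_B = ln Z + ⟨E⟩/kT = ln(1.07555) + 0.0329106/0.0635 = 0.0728322 + 0.518277 = 0.5911.

0.5911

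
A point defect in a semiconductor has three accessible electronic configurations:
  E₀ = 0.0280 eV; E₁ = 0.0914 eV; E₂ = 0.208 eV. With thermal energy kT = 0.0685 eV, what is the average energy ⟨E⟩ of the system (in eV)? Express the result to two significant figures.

Eᵢ/kT = 0.4088, 1.334, 3.036.
Z = Σ e^(−Eᵢ/kT) = e^(−0.4088) + e^(−1.334) + e^(−3.036) = 0.6644 + 0.2634 + 0.04803 = 0.9758.
⟨E⟩ = Σ Eᵢ e^(−Eᵢ/kT) / Z = (0.0280·0.6644 + 0.0914·0.2634 + 0.208·0.04803) / 0.9758 = 0.054 eV.

0.054 eV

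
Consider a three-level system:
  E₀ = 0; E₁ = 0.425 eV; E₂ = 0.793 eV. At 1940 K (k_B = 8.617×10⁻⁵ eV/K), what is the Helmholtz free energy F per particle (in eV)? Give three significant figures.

-0.0140 eV

k_BT = 8.617×10⁻⁵ × 1940 K = 0.16717 eV.
Eᵢ/kT = 0, 2.5423, 4.7437.
Z = Σ e^(−Eᵢ/kT) = e^(−0) + e^(−2.5423) + e^(−4.7437) = 1.0000 + 0.078685 + 0.0087064 = 1.0874.
F = −kT ln Z = −0.16717 × ln(1.0874) = −0.16717 × 0.083790 = -0.0140 eV.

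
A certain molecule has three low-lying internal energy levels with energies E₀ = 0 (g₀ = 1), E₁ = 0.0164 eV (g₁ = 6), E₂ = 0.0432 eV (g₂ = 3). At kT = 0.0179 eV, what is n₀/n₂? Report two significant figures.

3.7

n₀/n₂ = (g₀/g₂) exp[−(E₀−E₂)/kT] = (1/3) × exp(−(-0.0432 eV)/(0.0179 eV)) = (1/3) × exp(2.413) = 3.7.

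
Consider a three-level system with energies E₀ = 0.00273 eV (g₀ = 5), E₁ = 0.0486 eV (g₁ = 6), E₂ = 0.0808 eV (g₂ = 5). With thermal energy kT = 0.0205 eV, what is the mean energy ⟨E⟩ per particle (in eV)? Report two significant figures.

0.0093 eV

Eᵢ/kT = 0.1332, 2.371, 3.941.
Z = Σ gᵢe^(−Eᵢ/kT) = 5·e^(−0.1332) + 6·e^(−2.371) + 5·e^(−3.941) = 4.376 + 0.5603 + 0.09714 = 5.033.
⟨E⟩ = Σ Eᵢ gᵢe^(−Eᵢ/kT) / Z = (0.00273·4.376 + 0.0486·0.5603 + 0.0808·0.09714) / 5.033 = 0.0093 eV.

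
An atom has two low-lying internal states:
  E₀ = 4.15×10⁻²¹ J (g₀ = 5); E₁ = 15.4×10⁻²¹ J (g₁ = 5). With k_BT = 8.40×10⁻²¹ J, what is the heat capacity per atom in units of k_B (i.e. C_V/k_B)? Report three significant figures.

0.295

Eᵢ/kT = 0.49405, 1.8333.
Z = Σ gᵢe^(−Eᵢ/kT) = 5·e^(−0.49405) + 5·e^(−1.8333) = 3.0508 + 0.79943 = 3.8502.
⟨E⟩ = 6.4859, ⟨E²⟩ = 62.889.
C_V/k_B = (⟨E²⟩ − ⟨E⟩²)/(kT)² = (62.889 − 42.067)/70.560 = 0.295.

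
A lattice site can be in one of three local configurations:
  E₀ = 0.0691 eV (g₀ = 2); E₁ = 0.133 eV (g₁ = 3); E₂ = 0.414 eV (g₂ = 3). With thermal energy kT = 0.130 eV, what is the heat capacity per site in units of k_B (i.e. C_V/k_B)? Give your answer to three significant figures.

Eᵢ/kT = 0.53154, 1.0231, 3.1846.
Z = Σ gᵢe^(−Eᵢ/kT) = 2·e^(−0.53154) + 3·e^(−1.0231) + 3·e^(−3.1846) = 1.1754 + 1.0784 + 0.12418 = 2.3780.
⟨E⟩ = 0.11609 eV, ⟨E²⟩ = 0.019332 eV².
C_V/k_B = (⟨E²⟩ − ⟨E⟩²)/(kT)² = (0.019332 − 0.013477)/0.016900 = 0.346.

0.346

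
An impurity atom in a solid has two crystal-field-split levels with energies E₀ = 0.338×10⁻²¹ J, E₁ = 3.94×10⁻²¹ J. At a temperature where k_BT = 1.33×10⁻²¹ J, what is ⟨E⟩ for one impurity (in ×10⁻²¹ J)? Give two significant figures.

0.56 ×10⁻²¹ J

Eᵢ/kT = 0.2541, 2.962.
Z = Σ e^(−Eᵢ/kT) = e^(−0.2541) + e^(−2.962) = 0.7756 + 0.05172 = 0.8273.
⟨E⟩ = Σ Eᵢ e^(−Eᵢ/kT) / Z = (0.338·0.7756 + 3.94·0.05172) / 0.8273 = 0.56 ×10⁻²¹ J.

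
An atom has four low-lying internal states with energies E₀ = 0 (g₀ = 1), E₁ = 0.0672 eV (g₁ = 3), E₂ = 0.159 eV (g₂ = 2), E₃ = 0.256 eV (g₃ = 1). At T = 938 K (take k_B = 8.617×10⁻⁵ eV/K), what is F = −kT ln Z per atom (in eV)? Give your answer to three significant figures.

-0.0781 eV

k_BT = 8.617×10⁻⁵ × 938 K = 0.080827 eV.
Eᵢ/kT = 0, 0.83141, 1.9672, 3.1673.
Z = Σ gᵢe^(−Eᵢ/kT) = 1·e^(−0) + 3·e^(−0.83141) + 2·e^(−1.9672) + 1·e^(−3.1673) = 1.0000 + 1.3063 + 0.27970 + 0.042117 = 2.6281.
F = −kT ln Z = −0.080827 × ln(2.6281) = −0.080827 × 0.96626 = -0.0781 eV.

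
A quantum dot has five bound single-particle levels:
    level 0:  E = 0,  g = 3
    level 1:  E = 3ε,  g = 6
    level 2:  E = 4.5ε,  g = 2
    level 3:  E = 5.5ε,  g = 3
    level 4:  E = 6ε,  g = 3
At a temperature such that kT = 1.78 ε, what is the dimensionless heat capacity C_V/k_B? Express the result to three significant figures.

Eᵢ/kT = 0, 1.6854, 2.5281, 3.0899, 3.3708.
Z = Σ gᵢe^(−Eᵢ/kT) = 3·e^(−0) + 6·e^(−1.6854) + 2·e^(−2.5281) + 3·e^(−3.0899) + 3·e^(−3.3708) = 3.0000 + 1.1122 + 0.15962 + 0.13652 + 0.10309 = 4.5114.
⟨E⟩ = 1.2024 ε, ⟨E²⟩ = 4.6733 ε².
C_V/k_B = (⟨E²⟩ − ⟨E⟩²)/(kT)² = (4.6733 − 1.4458)/3.1684 = 1.02.

1.02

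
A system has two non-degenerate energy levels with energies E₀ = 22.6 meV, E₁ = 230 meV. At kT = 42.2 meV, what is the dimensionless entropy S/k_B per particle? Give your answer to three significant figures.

Eᵢ/kT = 0.53555, 5.4502.
Z = Σ e^(−Eᵢ/kT) = e^(−0.53555) + e^(−5.4502) = 0.58535 + 0.0042954 = 0.58965.
⟨E⟩ = Σ EᵢPᵢ = 24.111 meV.
S/k_B = ln Z + ⟨E⟩/kT = ln(0.58965) + 24.111/42.2 = -0.52823 + 0.57135 = 0.0431.

0.0431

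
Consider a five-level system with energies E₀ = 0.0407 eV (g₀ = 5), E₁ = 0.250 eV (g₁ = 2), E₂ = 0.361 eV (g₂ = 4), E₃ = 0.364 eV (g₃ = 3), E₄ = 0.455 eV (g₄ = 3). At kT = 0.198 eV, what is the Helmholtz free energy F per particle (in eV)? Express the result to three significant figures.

-0.357 eV

Eᵢ/kT = 0.20556, 1.2626, 1.8232, 1.8384, 2.2980.
Z = Σ gᵢe^(−Eᵢ/kT) = 5·e^(−0.20556) + 2·e^(−1.2626) + 4·e^(−1.8232) + 3·e^(−1.8384) + 3·e^(−2.2980) = 4.0710 + 0.56583 + 0.64603 + 0.47722 + 0.30138 = 6.0615.
F = −kT ln Z = −0.198 × ln(6.0615) = −0.198 × 1.8020 = -0.357 eV.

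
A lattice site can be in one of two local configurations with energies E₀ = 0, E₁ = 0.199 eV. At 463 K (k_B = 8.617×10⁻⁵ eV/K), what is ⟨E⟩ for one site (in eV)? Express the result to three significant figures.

k_BT = 8.617×10⁻⁵ × 463 K = 0.039897 eV.
Eᵢ/kT = 0, 4.9878.
Z = Σ e^(−Eᵢ/kT) = e^(−0) + e^(−4.9878) = 1.0000 + 0.0068207 = 1.0068.
⟨E⟩ = Σ Eᵢ e^(−Eᵢ/kT) / Z = (0·1.0000 + 0.199·0.0068207) / 1.0068 = 0.00135 eV.

0.00135 eV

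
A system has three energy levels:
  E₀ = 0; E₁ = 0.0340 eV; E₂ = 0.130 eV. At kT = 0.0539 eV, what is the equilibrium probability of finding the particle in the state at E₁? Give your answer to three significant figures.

0.328

Eᵢ/kT = 0, 0.63080, 2.4119.
Z = Σ e^(−Eᵢ/kT) = e^(−0) + e^(−0.63080) + e^(−2.4119) = 1.0000 + 0.53217 + 0.089645 = 1.6218.
P₁ = e^(−E₁/kT) / Z = 0.53217/1.6218 = 0.328.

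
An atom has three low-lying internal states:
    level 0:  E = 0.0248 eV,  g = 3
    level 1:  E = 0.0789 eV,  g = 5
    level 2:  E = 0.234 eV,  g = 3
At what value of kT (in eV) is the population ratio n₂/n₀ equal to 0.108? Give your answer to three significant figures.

n₂/n₀ = (g₂/g₀) exp[−(E₂−E₀)/kT] = 0.108.
⇒ (E₂−E₀)/kT = ln((3/3)/0.108) = ln(9.2593) = 2.2256.
kT = 0.2092 eV / 2.2256 = 0.0940 eV.

0.0940 eV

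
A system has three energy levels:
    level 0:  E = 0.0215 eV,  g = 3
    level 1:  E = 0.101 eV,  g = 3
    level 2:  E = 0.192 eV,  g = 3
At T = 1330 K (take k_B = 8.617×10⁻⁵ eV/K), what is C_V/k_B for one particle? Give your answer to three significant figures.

0.273

k_BT = 8.617×10⁻⁵ × 1330 K = 0.11461 eV.
Eᵢ/kT = 0.18759, 0.88125, 1.6752.
Z = Σ gᵢe^(−Eᵢ/kT) = 3·e^(−0.18759) + 3·e^(−0.88125) + 3·e^(−1.6752) = 2.4869 + 1.2428 + 0.56181 = 4.2915.
⟨E⟩ = 0.066843 eV, ⟨E²⟩ = 0.0080480 eV².
C_V/k_B = (⟨E²⟩ − ⟨E⟩²)/(kT)² = (0.0080480 − 0.0044680)/0.013135 = 0.273.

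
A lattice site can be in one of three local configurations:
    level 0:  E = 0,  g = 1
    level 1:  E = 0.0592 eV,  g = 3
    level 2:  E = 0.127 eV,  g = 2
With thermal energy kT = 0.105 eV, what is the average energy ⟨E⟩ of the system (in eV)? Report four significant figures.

Eᵢ/kT = 0, 0.563810, 1.20952.
Z = Σ gᵢe^(−Eᵢ/kT) = 1·e^(−0) + 3·e^(−0.563810) + 2·e^(−1.20952) = 1.00000 + 1.70711 + 0.596681 = 3.30379.
⟨E⟩ = Σ Eᵢ gᵢe^(−Eᵢ/kT) / Z = (0·1.00000 + 0.0592·1.70711 + 0.127·0.596681) / 3.30379 = 0.05353 eV.

0.05353 eV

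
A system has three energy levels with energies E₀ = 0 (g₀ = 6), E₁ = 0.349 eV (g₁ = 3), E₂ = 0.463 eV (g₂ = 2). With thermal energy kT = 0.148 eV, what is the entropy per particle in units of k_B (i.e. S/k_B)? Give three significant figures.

Eᵢ/kT = 0, 2.3581, 3.1284.
Z = Σ gᵢe^(−Eᵢ/kT) = 6·e^(−0) + 3·e^(−2.3581) + 2·e^(−3.1284) = 6.0000 + 0.28380 + 0.087576 = 6.3714.
⟨E⟩ = Σ EᵢPᵢ = 0.021909 eV.
S/k_B = ln Z + ⟨E⟩/kT = ln(6.3714) + 0.021909/0.148 = 1.8518 + 0.14803 = 2.00.

2.00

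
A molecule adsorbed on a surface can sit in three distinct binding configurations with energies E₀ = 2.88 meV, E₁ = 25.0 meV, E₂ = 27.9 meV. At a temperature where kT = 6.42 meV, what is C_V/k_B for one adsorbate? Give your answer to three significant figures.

0.621

Eᵢ/kT = 0.44860, 3.8941, 4.3458.
Z = Σ e^(−Eᵢ/kT) = e^(−0.44860) + e^(−3.8941) + e^(−4.3458) = 0.63852 + 0.020362 + 0.012961 = 0.67184.
⟨E⟩ = 4.0331 meV, ⟨E²⟩ = 41.842 meV².
C_V/k_B = (⟨E²⟩ − ⟨E⟩²)/(kT)² = (41.842 − 16.266)/41.216 = 0.621.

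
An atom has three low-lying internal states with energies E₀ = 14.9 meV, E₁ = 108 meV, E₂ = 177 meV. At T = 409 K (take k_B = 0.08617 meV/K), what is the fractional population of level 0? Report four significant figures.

k_BT = 0.08617 × 409 K = 35.2435 meV.
Eᵢ/kT = 0.422773, 3.06439, 5.02220.
Z = Σ e^(−Eᵢ/kT) = e^(−0.422773) + e^(−3.06439) + e^(−5.02220) = 0.655227 + 0.0466823 + 0.00659001 = 0.708499.
P₀ = e^(−E₀/kT) / Z = 0.655227/0.708499 = 0.9248.

0.9248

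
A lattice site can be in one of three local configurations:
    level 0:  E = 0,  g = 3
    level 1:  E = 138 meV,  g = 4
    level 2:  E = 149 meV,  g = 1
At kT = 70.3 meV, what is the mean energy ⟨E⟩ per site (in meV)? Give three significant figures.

Eᵢ/kT = 0, 1.9630, 2.1195.
Z = Σ gᵢe^(−Eᵢ/kT) = 3·e^(−0) + 4·e^(−1.9630) + 1·e^(−2.1195) = 3.0000 + 0.56175 + 0.12009 = 3.6818.
⟨E⟩ = Σ Eᵢ gᵢe^(−Eᵢ/kT) / Z = (0·3.0000 + 138·0.56175 + 149·0.12009) / 3.6818 = 25.9 meV.

25.9 meV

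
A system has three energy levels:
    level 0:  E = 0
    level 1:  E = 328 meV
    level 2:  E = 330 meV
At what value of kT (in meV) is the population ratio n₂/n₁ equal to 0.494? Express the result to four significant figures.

2.836 meV

n₂/n₁ = exp[−(E₂−E₁)/kT] = 0.494.
⇒ (E₂−E₁)/kT = ln(1/0.494) = ln(2.02429) = 0.705219.
kT = 2 meV / 0.705219 = 2.836 meV.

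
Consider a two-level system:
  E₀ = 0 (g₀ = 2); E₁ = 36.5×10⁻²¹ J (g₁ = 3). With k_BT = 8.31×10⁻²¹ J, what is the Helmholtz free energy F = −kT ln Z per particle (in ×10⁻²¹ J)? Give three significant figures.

Eᵢ/kT = 0, 4.3923.
Z = Σ gᵢe^(−Eᵢ/kT) = 2·e^(−0) + 3·e^(−4.3923) = 2.0000 + 0.037117 = 2.0371.
F = −kT ln Z = −8.31 × ln(2.0371) = −8.31 × 0.71153 = -5.91 ×10⁻²¹ J.

-5.91 ×10⁻²¹ J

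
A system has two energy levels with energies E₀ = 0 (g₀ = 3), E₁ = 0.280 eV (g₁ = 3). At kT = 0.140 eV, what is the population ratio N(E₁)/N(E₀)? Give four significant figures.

n₁/n₀ = (g₁/g₀) exp[−(E₁−E₀)/kT] = (3/3) × exp(−(0.280 eV)/(0.140 eV)) = (3/3) × exp(-2.00000) = 0.1353.

0.1353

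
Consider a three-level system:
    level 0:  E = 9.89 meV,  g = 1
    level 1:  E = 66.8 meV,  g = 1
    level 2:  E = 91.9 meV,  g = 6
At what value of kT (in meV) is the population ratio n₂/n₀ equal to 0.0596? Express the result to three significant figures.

17.8 meV

n₂/n₀ = (g₂/g₀) exp[−(E₂−E₀)/kT] = 0.0596.
⇒ (E₂−E₀)/kT = ln((6/1)/0.0596) = ln(100.67) = 4.6118.
kT = 82.01 meV / 4.6118 = 17.8 meV.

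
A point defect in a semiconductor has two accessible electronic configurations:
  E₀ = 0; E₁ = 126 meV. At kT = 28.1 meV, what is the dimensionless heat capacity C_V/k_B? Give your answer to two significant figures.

Eᵢ/kT = 0, 4.484.
Z = Σ e^(−Eᵢ/kT) = e^(−0) + e^(−4.484) = 1.000 + 0.01129 = 1.011.
⟨E⟩ = 1.407 meV, ⟨E²⟩ = 177.3 meV².
C_V/k_B = (⟨E²⟩ − ⟨E⟩²)/(kT)² = (177.3 − 1.980)/789.6 = 0.22.

0.22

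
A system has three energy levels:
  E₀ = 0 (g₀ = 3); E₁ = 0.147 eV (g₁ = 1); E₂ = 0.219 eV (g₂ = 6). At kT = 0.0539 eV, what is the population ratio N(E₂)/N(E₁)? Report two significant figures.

1.6

n₂/n₁ = (g₂/g₁) exp[−(E₂−E₁)/kT] = (6/1) × exp(−(0.072 eV)/(0.0539 eV)) = (6/1) × exp(-1.336) = 1.6.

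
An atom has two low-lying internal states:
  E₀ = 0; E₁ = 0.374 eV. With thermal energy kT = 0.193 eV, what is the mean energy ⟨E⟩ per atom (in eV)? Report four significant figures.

0.04708 eV

Eᵢ/kT = 0, 1.93782.
Z = Σ e^(−Eᵢ/kT) = e^(−0) + e^(−1.93782) = 1.00000 + 0.144018 = 1.14402.
⟨E⟩ = Σ Eᵢ e^(−Eᵢ/kT) / Z = (0·1.00000 + 0.374·0.144018) / 1.14402 = 0.04708 eV.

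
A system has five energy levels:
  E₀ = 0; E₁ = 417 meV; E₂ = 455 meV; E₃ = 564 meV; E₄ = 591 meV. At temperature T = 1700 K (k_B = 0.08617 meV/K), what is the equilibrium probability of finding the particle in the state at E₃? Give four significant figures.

0.01863

k_BT = 0.08617 × 1700 K = 146.489 meV.
Eᵢ/kT = 0, 2.84663, 3.10604, 3.85012, 4.03443.
Z = Σ e^(−Eᵢ/kT) = e^(−0) + e^(−2.84663) + e^(−3.10604) + e^(−3.85012) + e^(−4.03443) = 1.00000 + 0.0580396 + 0.0447779 + 0.0212772 + 0.0176958 = 1.14179.
P₃ = e^(−E₃/kT) / Z = 0.0212772/1.14179 = 0.01863.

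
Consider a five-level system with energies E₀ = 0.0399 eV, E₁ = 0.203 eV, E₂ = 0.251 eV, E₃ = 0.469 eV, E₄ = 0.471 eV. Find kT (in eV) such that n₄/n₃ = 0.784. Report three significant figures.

n₄/n₃ = exp[−(E₄−E₃)/kT] = 0.784.
⇒ (E₄−E₃)/kT = ln(1/0.784) = ln(1.2755) = 0.24334.
kT = 0.002 eV / 0.24334 = 0.00822 eV.

0.00822 eV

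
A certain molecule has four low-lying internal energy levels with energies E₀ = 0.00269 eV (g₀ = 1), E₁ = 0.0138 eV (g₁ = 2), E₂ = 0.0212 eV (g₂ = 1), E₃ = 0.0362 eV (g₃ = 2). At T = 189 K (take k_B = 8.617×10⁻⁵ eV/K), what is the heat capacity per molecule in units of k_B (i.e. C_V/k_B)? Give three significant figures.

0.387

k_BT = 8.617×10⁻⁵ × 189 K = 0.016286 eV.
Eᵢ/kT = 0.16517, 0.84735, 1.3017, 2.2228.
Z = Σ gᵢe^(−Eᵢ/kT) = 1·e^(−0.16517) + 2·e^(−0.84735) + 1·e^(−1.3017) + 2·e^(−2.2228) = 0.84775 + 0.85710 + 0.27207 + 0.21661 = 2.1935.
⟨E⟩ = 0.012636 eV, ⟨E²⟩ = 0.00026236 eV².
C_V/k_B = (⟨E²⟩ − ⟨E⟩²)/(kT)² = (0.00026236 − 0.00015967)/0.00026523 = 0.387.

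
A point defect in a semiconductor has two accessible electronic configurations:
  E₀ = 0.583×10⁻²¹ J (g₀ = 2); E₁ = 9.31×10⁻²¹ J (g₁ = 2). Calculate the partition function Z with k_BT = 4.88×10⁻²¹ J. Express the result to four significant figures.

Z = 2.072

Eᵢ/kT = 0.119467, 1.90779.
Z = Σ gᵢe^(−Eᵢ/kT) = 2·e^(−0.119467) + 2·e^(−1.90779) = 1.77479 + 0.296816 = 2.07161.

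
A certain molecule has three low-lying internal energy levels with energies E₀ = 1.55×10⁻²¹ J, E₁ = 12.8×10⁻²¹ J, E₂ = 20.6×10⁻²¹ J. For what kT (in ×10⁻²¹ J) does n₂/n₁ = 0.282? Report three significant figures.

6.16 ×10⁻²¹ J

n₂/n₁ = exp[−(E₂−E₁)/kT] = 0.282.
⇒ (E₂−E₁)/kT = ln(1/0.282) = ln(3.5461) = 1.2658.
kT = 7.8 ×10⁻²¹ J / 1.2658 = 6.16 ×10⁻²¹ J.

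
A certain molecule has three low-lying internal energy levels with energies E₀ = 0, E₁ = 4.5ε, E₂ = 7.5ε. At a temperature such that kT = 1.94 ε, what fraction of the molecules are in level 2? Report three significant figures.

Eᵢ/kT = 0, 2.3196, 3.8660.
Z = Σ e^(−Eᵢ/kT) = e^(−0) + e^(−2.3196) + e^(−3.8660) = 1.0000 + 0.098313 + 0.020942 = 1.1193.
P₂ = e^(−E₂/kT) / Z = 0.020942/1.1193 = 0.0187.

0.0187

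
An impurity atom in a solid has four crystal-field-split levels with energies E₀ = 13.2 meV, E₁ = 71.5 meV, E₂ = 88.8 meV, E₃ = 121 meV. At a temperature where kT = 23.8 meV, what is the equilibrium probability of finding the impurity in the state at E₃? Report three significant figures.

Eᵢ/kT = 0.55462, 3.0042, 3.7311, 5.0840.
Z = Σ e^(−Eᵢ/kT) = e^(−0.55462) + e^(−3.0042) + e^(−3.7311) + e^(−5.0840) = 0.57429 + 0.049578 + 0.023966 + 0.0061951 = 0.65403.
P₃ = e^(−E₃/kT) / Z = 0.0061951/0.65403 = 0.00947.

0.00947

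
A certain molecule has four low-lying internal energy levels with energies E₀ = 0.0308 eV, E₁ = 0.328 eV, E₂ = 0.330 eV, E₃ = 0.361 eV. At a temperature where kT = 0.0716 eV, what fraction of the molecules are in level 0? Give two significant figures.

0.96

Eᵢ/kT = 0.4302, 4.581, 4.609, 5.042.
Z = Σ e^(−Eᵢ/kT) = e^(−0.4302) + e^(−4.581) + e^(−4.609) + e^(−5.042) = 0.6504 + 0.01024 + 0.009962 + 0.006461 = 0.6771.
P₀ = e^(−E₀/kT) / Z = 0.6504/0.6771 = 0.96.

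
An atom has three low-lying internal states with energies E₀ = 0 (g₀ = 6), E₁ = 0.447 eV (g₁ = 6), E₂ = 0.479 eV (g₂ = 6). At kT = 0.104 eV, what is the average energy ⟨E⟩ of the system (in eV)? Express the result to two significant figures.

Eᵢ/kT = 0, 4.298, 4.606.
Z = Σ gᵢe^(−Eᵢ/kT) = 6·e^(−0) + 6·e^(−4.298) + 6·e^(−4.606) = 6.000 + 0.08157 + 0.05995 = 6.142.
⟨E⟩ = Σ Eᵢ gᵢe^(−Eᵢ/kT) / Z = (0·6.000 + 0.447·0.08157 + 0.479·0.05995) / 6.142 = 0.011 eV.

0.011 eV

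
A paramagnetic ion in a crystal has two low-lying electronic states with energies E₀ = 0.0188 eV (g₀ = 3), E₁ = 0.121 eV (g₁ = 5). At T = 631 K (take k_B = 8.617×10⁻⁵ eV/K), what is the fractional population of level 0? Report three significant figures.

0.797

k_BT = 8.617×10⁻⁵ × 631 K = 0.054373 eV.
Eᵢ/kT = 0.34576, 2.2254.
Z = Σ gᵢe^(−Eᵢ/kT) = 3·e^(−0.34576) + 5·e^(−2.2254) = 2.1230 + 0.54012 = 2.6631.
P₀ = g₀ e^(−E₀/kT) / Z = 2.1230/2.6631 = 0.797.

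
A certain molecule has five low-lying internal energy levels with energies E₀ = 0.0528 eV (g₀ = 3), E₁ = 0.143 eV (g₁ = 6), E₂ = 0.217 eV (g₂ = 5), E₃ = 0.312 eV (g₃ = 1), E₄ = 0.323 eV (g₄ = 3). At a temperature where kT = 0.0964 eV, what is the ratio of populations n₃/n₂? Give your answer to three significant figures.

0.0747

n₃/n₂ = (g₃/g₂) exp[−(E₃−E₂)/kT] = (1/5) × exp(−(0.095 eV)/(0.0964 eV)) = (1/5) × exp(-0.98548) = 0.0747.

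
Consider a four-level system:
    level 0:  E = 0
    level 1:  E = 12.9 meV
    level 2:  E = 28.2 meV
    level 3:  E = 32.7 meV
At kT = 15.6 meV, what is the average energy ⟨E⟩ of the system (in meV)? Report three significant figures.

8.29 meV

Eᵢ/kT = 0, 0.82692, 1.8077, 2.0962.
Z = Σ e^(−Eᵢ/kT) = e^(−0) + e^(−0.82692) + e^(−1.8077) + e^(−2.0962) = 1.0000 + 0.43739 + 0.16403 + 0.12292 = 1.7243.
⟨E⟩ = Σ Eᵢ e^(−Eᵢ/kT) / Z = (0·1.0000 + 12.9·0.43739 + 28.2·0.16403 + 32.7·0.12292) / 1.7243 = 8.29 meV.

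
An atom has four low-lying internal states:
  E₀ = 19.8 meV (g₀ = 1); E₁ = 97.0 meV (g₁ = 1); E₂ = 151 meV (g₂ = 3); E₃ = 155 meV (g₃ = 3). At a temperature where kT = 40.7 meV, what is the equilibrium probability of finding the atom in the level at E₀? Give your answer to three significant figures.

0.726

Eᵢ/kT = 0.48649, 2.3833, 3.7101, 3.8084.
Z = Σ gᵢe^(−Eᵢ/kT) = 1·e^(−0.48649) + 1·e^(−2.3833) + 3·e^(−3.7101) + 3·e^(−3.8084) = 0.61478 + 0.092246 + 0.073425 + 0.066551 = 0.84700.
P₀ = g₀ e^(−E₀/kT) / Z = 0.61478/0.84700 = 0.726.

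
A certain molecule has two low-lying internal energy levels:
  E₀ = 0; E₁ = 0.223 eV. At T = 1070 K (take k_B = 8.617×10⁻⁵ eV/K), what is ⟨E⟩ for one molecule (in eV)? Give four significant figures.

k_BT = 8.617×10⁻⁵ × 1070 K = 0.0922019 eV.
Eᵢ/kT = 0, 2.41861.
Z = Σ e^(−Eᵢ/kT) = e^(−0) + e^(−2.41861) = 1.00000 + 0.0890453 = 1.08905.
⟨E⟩ = Σ Eᵢ e^(−Eᵢ/kT) / Z = (0·1.00000 + 0.223·0.0890453) / 1.08905 = 0.01823 eV.

0.01823 eV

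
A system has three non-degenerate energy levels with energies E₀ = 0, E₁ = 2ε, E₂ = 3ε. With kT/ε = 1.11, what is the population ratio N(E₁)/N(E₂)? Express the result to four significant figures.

n₁/n₂ = exp[−(E₁−E₂)/kT] = exp(−(-1ε)/(1.11ε)) = exp(0.900901) = 2.462.

2.462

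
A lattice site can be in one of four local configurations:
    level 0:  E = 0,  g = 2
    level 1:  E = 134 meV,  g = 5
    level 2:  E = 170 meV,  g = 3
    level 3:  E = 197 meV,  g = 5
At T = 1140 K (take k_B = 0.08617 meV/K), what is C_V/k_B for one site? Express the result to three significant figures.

0.688

k_BT = 0.08617 × 1140 K = 98.234 meV.
Eᵢ/kT = 0, 1.3641, 1.7306, 2.0054.
Z = Σ gᵢe^(−Eᵢ/kT) = 2·e^(−0) + 5·e^(−1.3641) + 3·e^(−1.7306) + 5·e^(−2.0054) = 2.0000 + 1.2781 + 0.53153 + 0.67303 = 4.4827.
⟨E⟩ = 87.941 meV, ⟨E²⟩ = 14373 meV².
C_V/k_B = (⟨E²⟩ − ⟨E⟩²)/(kT)² = (14373 − 7733.6)/9649.9 = 0.688.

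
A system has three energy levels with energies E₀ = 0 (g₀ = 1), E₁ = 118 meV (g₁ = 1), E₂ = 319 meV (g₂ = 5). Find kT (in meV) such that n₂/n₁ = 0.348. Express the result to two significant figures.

75 meV

n₂/n₁ = (g₂/g₁) exp[−(E₂−E₁)/kT] = 0.348.
⇒ (E₂−E₁)/kT = ln((5/1)/0.348) = ln(14.37) = 2.665.
kT = 201 meV / 2.665 = 75 meV.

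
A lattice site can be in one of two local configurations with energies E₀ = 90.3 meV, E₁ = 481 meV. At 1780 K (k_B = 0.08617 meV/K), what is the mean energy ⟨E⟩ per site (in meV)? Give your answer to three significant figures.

k_BT = 0.08617 × 1780 K = 153.38 meV.
Eᵢ/kT = 0.58873, 3.1360.
Z = Σ e^(−Eᵢ/kT) = e^(−0.58873) + e^(−3.1360) = 0.55503 + 0.043456 = 0.59849.
⟨E⟩ = Σ Eᵢ e^(−Eᵢ/kT) / Z = (90.3·0.55503 + 481·0.043456) / 0.59849 = 119 meV.

119 meV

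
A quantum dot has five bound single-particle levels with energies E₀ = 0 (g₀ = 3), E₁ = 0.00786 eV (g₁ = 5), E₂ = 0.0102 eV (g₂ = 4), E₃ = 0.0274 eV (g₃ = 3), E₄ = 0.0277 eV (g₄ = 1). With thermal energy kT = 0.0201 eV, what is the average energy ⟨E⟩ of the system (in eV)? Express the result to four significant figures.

0.008069 eV

Eᵢ/kT = 0, 0.391045, 0.507463, 1.36318, 1.37811.
Z = Σ gᵢe^(−Eᵢ/kT) = 3·e^(−0) + 5·e^(−0.391045) + 4·e^(−0.507463) + 3·e^(−1.36318) + 1·e^(−1.37811) = 3.00000 + 3.38175 + 2.40808 + 0.767538 + 0.252054 = 9.80942.
⟨E⟩ = Σ Eᵢ gᵢe^(−Eᵢ/kT) / Z = (0·3.00000 + 0.00786·3.38175 + 0.0102·2.40808 + 0.0274·0.767538 + 0.0277·0.252054) / 9.80942 = 0.008069 eV.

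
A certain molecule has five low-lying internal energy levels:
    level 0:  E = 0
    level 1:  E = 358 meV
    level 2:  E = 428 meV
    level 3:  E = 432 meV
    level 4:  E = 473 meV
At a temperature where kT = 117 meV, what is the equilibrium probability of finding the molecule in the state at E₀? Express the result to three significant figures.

0.897

Eᵢ/kT = 0, 3.0598, 3.6581, 3.6923, 4.0427.
Z = Σ e^(−Eᵢ/kT) = e^(−0) + e^(−3.0598) + e^(−3.6581) + e^(−3.6923) + e^(−4.0427) = 1.0000 + 0.046897 + 0.025781 + 0.024915 + 0.017550 = 1.1151.
P₀ = e^(−E₀/kT) / Z = 1.0000/1.1151 = 0.897.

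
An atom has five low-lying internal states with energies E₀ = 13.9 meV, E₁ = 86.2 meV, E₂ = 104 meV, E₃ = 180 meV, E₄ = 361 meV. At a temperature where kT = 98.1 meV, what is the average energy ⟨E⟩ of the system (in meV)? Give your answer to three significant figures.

67.1 meV

Eᵢ/kT = 0.14169, 0.87870, 1.0601, 1.8349, 3.6799.
Z = Σ e^(−Eᵢ/kT) = e^(−0.14169) + e^(−0.87870) + e^(−1.0601) + e^(−1.8349) + e^(−3.6799) = 0.86789 + 0.41532 + 0.34642 + 0.15963 + 0.025225 = 1.8145.
⟨E⟩ = Σ Eᵢ e^(−Eᵢ/kT) / Z = (13.9·0.86789 + 86.2·0.41532 + 104·0.34642 + 180·0.15963 + 361·0.025225) / 1.8145 = 67.1 meV.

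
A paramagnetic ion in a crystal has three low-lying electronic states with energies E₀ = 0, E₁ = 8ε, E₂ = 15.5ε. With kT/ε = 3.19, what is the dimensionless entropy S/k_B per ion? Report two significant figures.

Eᵢ/kT = 0, 2.508, 4.859.
Z = Σ e^(−Eᵢ/kT) = e^(−0) + e^(−2.508) + e^(−4.859) = 1.000 + 0.08143 + 0.007758 = 1.089.
⟨E⟩ = Σ EᵢPᵢ = 0.7086 ε.
S/k_B = ln Z + ⟨E⟩/kT = ln(1.089) + 0.7086/3.19 = 0.08526 + 0.2221 = 0.31.

0.31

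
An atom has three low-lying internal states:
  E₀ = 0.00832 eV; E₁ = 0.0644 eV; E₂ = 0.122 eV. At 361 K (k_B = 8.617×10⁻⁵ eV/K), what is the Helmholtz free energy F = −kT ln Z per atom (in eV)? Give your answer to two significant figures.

k_BT = 8.617×10⁻⁵ × 361 K = 0.03111 eV.
Eᵢ/kT = 0.2674, 2.070, 3.922.
Z = Σ e^(−Eᵢ/kT) = e^(−0.2674) + e^(−2.070) + e^(−3.922) = 0.7654 + 0.1262 + 0.01980 = 0.9114.
F = −kT ln Z = −0.03111 × ln(0.9114) = −0.03111 × -0.09277 = 0.0029 eV.

0.0029 eV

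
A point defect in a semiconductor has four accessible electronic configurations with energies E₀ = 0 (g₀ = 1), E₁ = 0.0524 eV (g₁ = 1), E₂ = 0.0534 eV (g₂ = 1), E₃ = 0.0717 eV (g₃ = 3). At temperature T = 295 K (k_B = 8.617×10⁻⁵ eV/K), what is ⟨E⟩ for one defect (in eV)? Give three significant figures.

k_BT = 8.617×10⁻⁵ × 295 K = 0.025420 eV.
Eᵢ/kT = 0, 2.0614, 2.1007, 2.8206.
Z = Σ gᵢe^(−Eᵢ/kT) = 1·e^(−0) + 1·e^(−2.0614) + 1·e^(−2.1007) + 3·e^(−2.8206) = 1.0000 + 0.12728 + 0.12237 + 0.17871 = 1.4284.
⟨E⟩ = Σ Eᵢ gᵢe^(−Eᵢ/kT) / Z = (0·1.0000 + 0.0524·0.12728 + 0.0534·0.12237 + 0.0717·0.17871) / 1.4284 = 0.0182 eV.

0.0182 eV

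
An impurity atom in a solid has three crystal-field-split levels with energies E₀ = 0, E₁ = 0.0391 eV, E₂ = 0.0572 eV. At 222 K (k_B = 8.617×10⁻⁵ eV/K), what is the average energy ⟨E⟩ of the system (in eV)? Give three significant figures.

0.00673 eV

k_BT = 8.617×10⁻⁵ × 222 K = 0.019130 eV.
Eᵢ/kT = 0, 2.0439, 2.9901.
Z = Σ e^(−Eᵢ/kT) = e^(−0) + e^(−2.0439) + e^(−2.9901) = 1.0000 + 0.12952 + 0.050282 = 1.1798.
⟨E⟩ = Σ Eᵢ e^(−Eᵢ/kT) / Z = (0·1.0000 + 0.0391·0.12952 + 0.0572·0.050282) / 1.1798 = 0.00673 eV.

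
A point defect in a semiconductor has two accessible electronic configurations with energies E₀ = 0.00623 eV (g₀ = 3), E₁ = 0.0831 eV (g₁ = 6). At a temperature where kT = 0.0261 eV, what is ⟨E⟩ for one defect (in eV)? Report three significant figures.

0.0135 eV

Eᵢ/kT = 0.23870, 3.1839.
Z = Σ gᵢe^(−Eᵢ/kT) = 3·e^(−0.23870) + 6·e^(−3.1839) = 2.3630 + 0.24854 = 2.6115.
⟨E⟩ = Σ Eᵢ gᵢe^(−Eᵢ/kT) / Z = (0.00623·2.3630 + 0.0831·0.24854) / 2.6115 = 0.0135 eV.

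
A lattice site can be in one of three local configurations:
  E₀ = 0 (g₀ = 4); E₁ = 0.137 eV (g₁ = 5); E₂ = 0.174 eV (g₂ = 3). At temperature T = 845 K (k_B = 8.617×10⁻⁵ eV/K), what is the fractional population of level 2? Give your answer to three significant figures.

0.0546

k_BT = 8.617×10⁻⁵ × 845 K = 0.072814 eV.
Eᵢ/kT = 0, 1.8815, 2.3897.
Z = Σ gᵢe^(−Eᵢ/kT) = 4·e^(−0) + 5·e^(−1.8815) + 3·e^(−2.3897) = 4.0000 + 0.76181 + 0.27497 = 5.0368.
P₂ = g₂ e^(−E₂/kT) / Z = 0.27497/5.0368 = 0.0546.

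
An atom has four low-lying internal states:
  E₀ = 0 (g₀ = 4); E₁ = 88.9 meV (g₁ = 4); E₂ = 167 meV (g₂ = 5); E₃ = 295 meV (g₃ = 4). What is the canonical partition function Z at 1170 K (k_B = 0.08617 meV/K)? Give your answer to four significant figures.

k_BT = 0.08617 × 1170 K = 100.819 meV.
Eᵢ/kT = 0, 0.881778, 1.65643, 2.92604.
Z = Σ gᵢe^(−Eᵢ/kT) = 4·e^(−0) + 4·e^(−0.881778) + 5·e^(−1.65643) + 4·e^(−2.92604) = 4.00000 + 1.65618 + 0.954095 + 0.214436 = 6.82471.

Z = 6.825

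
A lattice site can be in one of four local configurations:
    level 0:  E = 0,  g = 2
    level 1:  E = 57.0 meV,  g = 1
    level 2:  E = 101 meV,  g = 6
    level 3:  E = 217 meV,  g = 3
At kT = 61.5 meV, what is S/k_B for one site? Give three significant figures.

Eᵢ/kT = 0, 0.92683, 1.6423, 3.5285.
Z = Σ gᵢe^(−Eᵢ/kT) = 2·e^(−0) + 1·e^(−0.92683) + 6·e^(−1.6423) + 3·e^(−3.5285) = 2.0000 + 0.39581 + 1.1612 + 0.088047 = 3.6451.
⟨E⟩ = Σ EᵢPᵢ = 43.606 meV.
S/k_B = ln Z + ⟨E⟩/kT = ln(3.6451) + 43.606/61.5 = 1.2934 + 0.70904 = 2.00.

2.00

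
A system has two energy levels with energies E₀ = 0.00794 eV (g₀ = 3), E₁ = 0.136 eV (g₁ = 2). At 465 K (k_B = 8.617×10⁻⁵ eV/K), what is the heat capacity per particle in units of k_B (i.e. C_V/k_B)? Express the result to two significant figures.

k_BT = 8.617×10⁻⁵ × 465 K = 0.04007 eV.
Eᵢ/kT = 0.1982, 3.394.
Z = Σ gᵢe^(−Eᵢ/kT) = 3·e^(−0.1982) + 2·e^(−3.394) = 2.461 + 0.06715 = 2.528.
⟨E⟩ = 0.01134 eV, ⟨E²⟩ = 0.0005527 eV².
C_V/k_B = (⟨E²⟩ − ⟨E⟩²)/(kT)² = (0.0005527 − 0.0001286)/0.001606 = 0.26.

0.26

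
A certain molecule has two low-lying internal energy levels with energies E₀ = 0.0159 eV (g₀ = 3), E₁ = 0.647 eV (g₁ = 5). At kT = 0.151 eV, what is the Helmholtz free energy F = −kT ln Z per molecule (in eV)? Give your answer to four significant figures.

-0.1538 eV

Eᵢ/kT = 0.105298, 4.28477.
Z = Σ gᵢe^(−Eᵢ/kT) = 3·e^(−0.105298) + 5·e^(−4.28477) = 2.70017 + 0.0688839 = 2.76905.
F = −kT ln Z = −0.151 × ln(2.76905) = −0.151 × 1.01850 = -0.1538 eV.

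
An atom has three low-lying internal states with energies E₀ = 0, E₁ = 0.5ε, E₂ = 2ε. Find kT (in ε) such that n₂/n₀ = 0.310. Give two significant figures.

n₂/n₀ = exp[−(E₂−E₀)/kT] = 0.310.
⇒ (E₂−E₀)/kT = ln(1/0.310) = ln(3.226) = 1.171.
kT = 2ε / 1.171 = 1.7 ε.

1.7 ε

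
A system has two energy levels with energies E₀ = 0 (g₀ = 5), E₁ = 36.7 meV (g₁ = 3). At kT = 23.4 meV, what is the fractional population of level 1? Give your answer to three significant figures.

0.111

Eᵢ/kT = 0, 1.5684.
Z = Σ gᵢe^(−Eᵢ/kT) = 5·e^(−0) + 3·e^(−1.5684) = 5.0000 + 0.62513 = 5.6251.
P₁ = g₁ e^(−E₁/kT) / Z = 0.62513/5.6251 = 0.111.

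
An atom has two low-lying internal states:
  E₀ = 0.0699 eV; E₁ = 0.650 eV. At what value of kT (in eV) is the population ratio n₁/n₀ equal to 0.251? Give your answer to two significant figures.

0.42 eV

n₁/n₀ = exp[−(E₁−E₀)/kT] = 0.251.
⇒ (E₁−E₀)/kT = ln(1/0.251) = ln(3.984) = 1.382.
kT = 0.5801 eV / 1.382 = 0.42 eV.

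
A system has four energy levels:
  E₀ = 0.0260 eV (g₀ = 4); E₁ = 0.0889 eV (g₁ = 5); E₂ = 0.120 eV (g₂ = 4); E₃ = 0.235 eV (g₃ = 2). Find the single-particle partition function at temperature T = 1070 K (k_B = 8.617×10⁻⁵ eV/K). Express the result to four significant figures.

Z = 6.168

k_BT = 8.617×10⁻⁵ × 1070 K = 0.0922019 eV.
Eᵢ/kT = 0.281990, 0.964188, 1.30149, 2.54875.
Z = Σ gᵢe^(−Eᵢ/kT) = 4·e^(−0.281990) + 5·e^(−0.964188) + 4·e^(−1.30149) + 2·e^(−2.54875) = 3.01712 + 1.90646 + 1.08850 + 0.156359 = 6.16844.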